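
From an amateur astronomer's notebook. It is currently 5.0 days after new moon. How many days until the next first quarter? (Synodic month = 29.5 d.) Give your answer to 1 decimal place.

First quarter is 0.25 of the way through the cycle: age 0.25 × 29.5 = 7.375 d.
That is 7.375 − 5.0 = 2.375 days ahead.

2.4 days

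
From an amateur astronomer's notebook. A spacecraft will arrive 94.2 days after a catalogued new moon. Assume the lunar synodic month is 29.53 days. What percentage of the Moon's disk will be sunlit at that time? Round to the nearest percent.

94.2/29.53 = 3.190 lunations, so 3 complete cycles and 5.61 d into the next.
Elongation θ = 360° × 5.61/29.53 ≈ 68.4°.
cos 68.4° = 0.368, so f = (1 − 0.368)/2 = 0.316, so 32%.

32%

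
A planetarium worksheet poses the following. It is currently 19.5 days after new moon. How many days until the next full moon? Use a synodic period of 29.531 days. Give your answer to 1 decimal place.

24.8 days

Full moon is 0.5 of the way through the cycle: age 0.5 × 29.531 = 14.765 d.
This lunation's full moon (14.765 d) has passed, so add one period: 44.296 − 19.5 = 24.796 days.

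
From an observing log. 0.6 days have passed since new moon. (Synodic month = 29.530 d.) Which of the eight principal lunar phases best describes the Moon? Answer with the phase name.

new moon

θ ≈ 360° × 0.6/29.530 = 7°, which falls in the new moon sector.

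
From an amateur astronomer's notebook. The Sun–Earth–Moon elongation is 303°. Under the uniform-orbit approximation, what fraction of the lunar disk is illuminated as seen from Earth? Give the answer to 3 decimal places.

cos 303° = 0.545, so f = (1 − 0.545)/2 = 0.228.

0.228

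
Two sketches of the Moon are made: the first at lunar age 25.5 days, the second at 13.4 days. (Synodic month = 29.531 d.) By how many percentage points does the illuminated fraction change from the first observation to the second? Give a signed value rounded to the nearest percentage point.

First observation: θ = 360°·25.5/29.531 = 310.9°, so f = 0.173.
Second observation: θ = 163.4°, f = 0.979.
Δf = 0.979 − 0.173 = +0.806, i.e. +81 pp.

+81 pp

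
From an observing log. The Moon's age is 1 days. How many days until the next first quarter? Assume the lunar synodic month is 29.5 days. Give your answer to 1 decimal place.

6.4 days

First quarter is 0.25 of the way through the cycle: age 0.25 × 29.5 = 7.375 d.
That is 7.375 − 1 = 6.375 days ahead.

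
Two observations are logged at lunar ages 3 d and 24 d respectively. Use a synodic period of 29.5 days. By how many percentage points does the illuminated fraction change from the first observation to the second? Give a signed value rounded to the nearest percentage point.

θ₁ = 360° × 3/29.5 = 36.6°, f₁ = (1 − cos θ₁)/2 = 0.099.
θ₂ = 360° × 24/29.5 = 292.9°, f₂ = (1 − cos θ₂)/2 = 0.306.
Change = f₂ − f₁ = +0.207 → +21 percentage points.

+21 percentage points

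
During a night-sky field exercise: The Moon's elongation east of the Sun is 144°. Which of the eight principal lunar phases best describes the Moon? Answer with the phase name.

The waxing gibbous sector spans roughly 112°–158°; 144° falls inside it.

waxing gibbous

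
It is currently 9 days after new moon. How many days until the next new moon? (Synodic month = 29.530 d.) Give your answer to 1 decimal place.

The next new moon completes the synodic month: 29.530 − 9 = 20.530 days.

20.5 days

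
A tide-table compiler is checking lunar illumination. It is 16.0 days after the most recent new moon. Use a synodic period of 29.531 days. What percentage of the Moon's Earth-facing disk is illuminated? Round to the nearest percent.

The Moon has covered 16.0/29.531 of its cycle, so θ ≈ 360° × 16.0/29.531 = 195.0°.
With cos θ = (-0.966), the lit fraction is (1 − (-0.966))/2 ≈ 0.983, so 98%.

98%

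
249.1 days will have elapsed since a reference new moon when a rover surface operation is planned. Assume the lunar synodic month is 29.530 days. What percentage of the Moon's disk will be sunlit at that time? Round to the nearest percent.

96%

249.1 d spans 8 complete synodic months (8 × 29.530 = 236.24 d) plus 12.86 d.
Elongation θ = 360° × 12.86/29.530 ≈ 156.8°.
Illuminated fraction = (1 − cos 156.8°)/2 = (1 − (-0.919))/2 ≈ 0.959, so 96%.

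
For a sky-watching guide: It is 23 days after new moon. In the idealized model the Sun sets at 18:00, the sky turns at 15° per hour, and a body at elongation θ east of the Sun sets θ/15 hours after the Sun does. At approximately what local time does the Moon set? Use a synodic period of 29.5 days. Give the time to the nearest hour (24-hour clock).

13:00

The Moon has covered 23/29.5 of its cycle, so θ ≈ 360° × 23/29.5 = 280.7°.
Delay after the Sun = 280.7° / (15°/h) ≈ 18.71 h.
18:00 + 18.71 h ≈ 12:43 → 13:00 to the nearest hour.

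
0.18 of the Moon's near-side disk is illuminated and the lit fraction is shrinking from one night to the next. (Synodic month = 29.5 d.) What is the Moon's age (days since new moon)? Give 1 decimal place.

Invert f = (1 − cos θ)/2 to get cos θ = 1 − 2(0.18) = 0.640, hence θ₀ = arccos 0.640 = 50.2°.
Waning ⇒ past full, so θ = 360° − 50.2° = 309.8°.
At 360°/29.5 d per day, 309.8° corresponds to 25.39 days.

25.4 days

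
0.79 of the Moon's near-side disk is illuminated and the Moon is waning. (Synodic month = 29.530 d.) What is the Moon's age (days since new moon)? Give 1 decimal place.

cos θ = 1 − 2f = -0.580, giving a principal value of 125.5°.
Since the Moon is past full (waning), take the reflex angle: θ = 360° − 125.5° = 234.5°.
That fraction of the synodic month is 234.5/360 × 29.530 d ≈ 19.24 d.

19.2 days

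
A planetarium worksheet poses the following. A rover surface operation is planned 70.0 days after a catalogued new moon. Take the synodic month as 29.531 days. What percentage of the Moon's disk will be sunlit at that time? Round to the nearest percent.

70.0/29.531 = 2.370 lunations, so 2 complete cycles and 10.94 d into the next.
The Moon has covered 10.94/29.531 of its cycle, so θ ≈ 360° × 10.94/29.531 = 133.3°.
With cos θ = (-0.686), the lit fraction is (1 − (-0.686))/2 ≈ 0.843, so 84%.

84%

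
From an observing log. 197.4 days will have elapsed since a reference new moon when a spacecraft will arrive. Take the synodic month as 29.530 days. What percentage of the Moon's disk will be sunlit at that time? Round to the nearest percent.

Reduce mod P: 197.4 − 6×29.530 = 20.22 d into the current lunation.
Phase angle: θ = 360°·(20.22 d)/(29.530 d) = 246.5°.
Illuminated fraction = (1 − cos 246.5°)/2 = (1 − (-0.399))/2 ≈ 0.699, so 70%.

70%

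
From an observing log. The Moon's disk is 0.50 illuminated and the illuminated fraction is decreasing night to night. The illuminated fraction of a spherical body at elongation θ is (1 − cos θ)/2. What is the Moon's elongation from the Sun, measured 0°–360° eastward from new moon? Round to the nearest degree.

270°

cos θ = 1 − 2f = 0.000, giving a principal value of 90.0°.
Since the Moon is past full (waning), take the reflex angle: θ = 360° − 90.0° = 270.0°.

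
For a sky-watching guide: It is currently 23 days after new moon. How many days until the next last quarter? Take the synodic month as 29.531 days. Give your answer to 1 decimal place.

28.7 days

Last quarter occurs at elongation 270°, i.e. at age 29.531 × 270/360 = 22.148 d.
Already past this cycle's last quarter; the next is at 22.148 + 29.531 = 51.679 d, so 51.679 − 23 = 28.679 days.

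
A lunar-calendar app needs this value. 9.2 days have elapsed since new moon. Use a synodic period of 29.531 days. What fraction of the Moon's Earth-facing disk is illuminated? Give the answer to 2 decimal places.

0.69

Phase angle: θ = 360°·(9.2 d)/(29.531 d) = 112.2°.
Illuminated fraction = (1 − cos 112.2°)/2 = (1 − (-0.377))/2 ≈ 0.689.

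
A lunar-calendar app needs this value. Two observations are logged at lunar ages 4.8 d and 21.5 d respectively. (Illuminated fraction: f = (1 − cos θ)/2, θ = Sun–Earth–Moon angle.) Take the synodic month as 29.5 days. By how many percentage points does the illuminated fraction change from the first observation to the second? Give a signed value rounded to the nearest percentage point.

First observation: θ = 360°·4.8/29.5 = 58.6°, so f = 0.239.
Second observation: θ = 262.4°, f = 0.566.
Δf = 0.566 − 0.239 = +0.327, i.e. +33 pp.

+33 percentage points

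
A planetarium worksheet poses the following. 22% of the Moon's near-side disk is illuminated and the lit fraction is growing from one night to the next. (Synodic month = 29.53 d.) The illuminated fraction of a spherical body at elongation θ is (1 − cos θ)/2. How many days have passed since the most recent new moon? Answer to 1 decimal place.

From f = (1 − cos θ)/2: cos θ = 1 − 2×0.22 = 0.560; arccos → 55.9°.
Before full moon the principal value applies: θ = 55.9°.
At 360°/29.53 d per day, 55.9° corresponds to 4.59 days.

4.6 days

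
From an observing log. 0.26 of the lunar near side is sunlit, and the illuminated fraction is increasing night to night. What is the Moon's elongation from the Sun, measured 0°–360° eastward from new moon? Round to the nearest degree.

61°

From f = (1 − cos θ)/2: cos θ = 1 − 2×0.26 = 0.480; arccos → 61.3°.
Before full moon the principal value applies: θ = 61.3°.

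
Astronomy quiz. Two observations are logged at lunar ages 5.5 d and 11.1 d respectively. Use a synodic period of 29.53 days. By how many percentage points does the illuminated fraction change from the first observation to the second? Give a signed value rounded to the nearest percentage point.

+55 percentage points

First observation: θ = 360°·5.5/29.53 = 67.1°, so f = 0.305.
Second observation: θ = 135.3°, f = 0.856.
Δf = 0.856 − 0.305 = +0.550, i.e. +55 pp.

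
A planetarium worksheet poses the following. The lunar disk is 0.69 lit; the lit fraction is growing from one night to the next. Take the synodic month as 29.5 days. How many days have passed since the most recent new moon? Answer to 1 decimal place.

9.2 days

From f = (1 − cos θ)/2: cos θ = 1 − 2×0.69 = -0.380; arccos → 112.3°.
Waxing ⇒ before full, so θ = 112.3°.
That fraction of the synodic month is 112.3/360 × 29.5 d ≈ 9.21 d.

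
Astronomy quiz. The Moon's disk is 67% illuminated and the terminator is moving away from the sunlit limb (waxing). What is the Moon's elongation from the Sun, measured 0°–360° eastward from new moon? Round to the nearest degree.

110°

From f = (1 − cos θ)/2: cos θ = 1 − 2×0.67 = -0.340; arccos → 109.9°.
Waxing ⇒ before full, so θ = 109.9°.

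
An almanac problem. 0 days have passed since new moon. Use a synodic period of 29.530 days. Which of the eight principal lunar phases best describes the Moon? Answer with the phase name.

new moon

θ ≈ 360° × 0/29.530 = 0°, which falls in the new moon sector.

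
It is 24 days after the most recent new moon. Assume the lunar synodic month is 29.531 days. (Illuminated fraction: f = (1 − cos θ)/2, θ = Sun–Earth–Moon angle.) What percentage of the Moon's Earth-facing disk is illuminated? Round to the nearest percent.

The Moon has covered 24/29.531 of its cycle, so θ ≈ 360° × 24/29.531 = 292.6°.
Illuminated fraction = (1 − cos 292.6°)/2 = (1 − 0.384)/2 ≈ 0.308, so 31%.

31%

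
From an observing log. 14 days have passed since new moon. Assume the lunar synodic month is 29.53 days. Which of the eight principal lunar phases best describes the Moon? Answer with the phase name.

full moon

θ ≈ 360° × 14/29.53 = 171°, which falls in the full moon sector.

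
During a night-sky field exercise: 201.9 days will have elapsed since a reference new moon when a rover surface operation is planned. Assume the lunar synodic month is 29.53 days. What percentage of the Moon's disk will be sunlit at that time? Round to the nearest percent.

201.9 d spans 6 complete synodic months (6 × 29.53 = 177.18 d) plus 24.72 d.
Elongation θ = 360° × 24.72/29.53 ≈ 301.4°.
With cos θ = 0.520, the lit fraction is (1 − 0.520)/2 ≈ 0.240, so 24%.

24%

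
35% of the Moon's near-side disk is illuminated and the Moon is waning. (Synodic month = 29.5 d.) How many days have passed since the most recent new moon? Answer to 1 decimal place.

Invert f = (1 − cos θ)/2 to get cos θ = 1 − 2(0.35) = 0.300, hence θ₀ = arccos 0.300 = 72.5°.
Waning ⇒ past full, so θ = 360° − 72.5° = 287.5°.
At 360°/29.5 d per day, 287.5° corresponds to 23.56 days.

23.6 days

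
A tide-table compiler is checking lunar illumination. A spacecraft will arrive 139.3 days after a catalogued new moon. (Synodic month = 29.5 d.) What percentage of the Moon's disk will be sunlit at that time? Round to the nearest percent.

139.3/29.5 = 4.722 lunations, so 4 complete cycles and 21.30 d into the next.
Elongation θ = 360° × 21.30/29.5 ≈ 259.9°.
With cos θ = (-0.175), the lit fraction is (1 − (-0.175))/2 ≈ 0.587, so 59%.

59%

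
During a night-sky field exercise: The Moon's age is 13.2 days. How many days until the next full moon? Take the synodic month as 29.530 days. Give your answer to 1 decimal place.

Full moon is 0.5 of the way through the cycle: age 0.5 × 29.530 = 14.765 d.
That is 14.765 − 13.2 = 1.565 days ahead.

1.6 days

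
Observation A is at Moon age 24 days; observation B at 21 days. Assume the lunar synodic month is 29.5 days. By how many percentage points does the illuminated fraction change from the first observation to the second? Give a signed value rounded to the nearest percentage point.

+31 percentage points

First observation: θ = 360°·24/29.5 = 292.9°, so f = 0.306.
Second observation: θ = 256.3°, f = 0.619.
Δf = 0.619 − 0.306 = +0.313, i.e. +31 pp.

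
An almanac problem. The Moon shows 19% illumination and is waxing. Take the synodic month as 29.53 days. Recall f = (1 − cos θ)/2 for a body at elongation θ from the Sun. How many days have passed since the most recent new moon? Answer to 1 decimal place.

From f = (1 − cos θ)/2: cos θ = 1 − 2×0.19 = 0.620; arccos → 51.7°.
Waxing ⇒ before full, so θ = 51.7°.
Age = 29.53 × 51.7°/360° ≈ 4.24 days.

4.2 days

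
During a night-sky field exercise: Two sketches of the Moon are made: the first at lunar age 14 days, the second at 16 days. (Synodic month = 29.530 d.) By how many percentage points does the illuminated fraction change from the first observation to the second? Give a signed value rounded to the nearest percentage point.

-1 percentage points

First observation: θ = 360°·14/29.530 = 170.7°, so f = 0.993.
Second observation: θ = 195.1°, f = 0.983.
Δf = 0.983 − 0.993 = -0.011, i.e. -1 pp.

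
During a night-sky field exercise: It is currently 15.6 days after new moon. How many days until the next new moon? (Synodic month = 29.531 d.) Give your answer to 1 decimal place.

The next new moon completes the synodic month: 29.531 − 15.6 = 13.931 days.

13.9 days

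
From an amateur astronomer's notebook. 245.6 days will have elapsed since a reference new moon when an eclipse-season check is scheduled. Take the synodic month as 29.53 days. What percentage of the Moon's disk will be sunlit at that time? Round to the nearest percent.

245.6 d spans 8 complete synodic months (8 × 29.53 = 236.24 d) plus 9.36 d.
The Moon has covered 9.36/29.53 of its cycle, so θ ≈ 360° × 9.36/29.53 = 114.1°.
With cos θ = (-0.408), the lit fraction is (1 − (-0.408))/2 ≈ 0.704, so 70%.

70%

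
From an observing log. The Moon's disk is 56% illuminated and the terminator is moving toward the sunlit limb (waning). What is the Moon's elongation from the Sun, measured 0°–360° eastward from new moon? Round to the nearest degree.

263°

cos θ = 1 − 2f = -0.120, giving a principal value of 96.9°.
A waning Moon lies in 180°–360°, so θ = 360° − 96.9° = 263.1°.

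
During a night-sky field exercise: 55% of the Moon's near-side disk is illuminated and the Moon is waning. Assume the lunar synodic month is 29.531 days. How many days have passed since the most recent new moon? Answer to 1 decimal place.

From f = (1 − cos θ)/2: cos θ = 1 − 2×0.55 = -0.100; arccos → 95.7°.
A waning Moon lies in 180°–360°, so θ = 360° − 95.7° = 264.3°.
That fraction of the synodic month is 264.3/360 × 29.531 d ≈ 21.68 d.

21.7 days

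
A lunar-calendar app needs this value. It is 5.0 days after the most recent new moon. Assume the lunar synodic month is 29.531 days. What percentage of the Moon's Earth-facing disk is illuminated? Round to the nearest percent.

26%

Elongation θ = 360° × 5.0/29.531 ≈ 61.0°.
Illuminated fraction = (1 − cos 61.0°)/2 = (1 − 0.486)/2 ≈ 0.257, so 26%.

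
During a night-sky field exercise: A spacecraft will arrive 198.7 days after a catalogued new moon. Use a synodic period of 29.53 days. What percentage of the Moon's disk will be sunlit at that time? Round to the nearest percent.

57%

Reduce mod P: 198.7 − 6×29.53 = 21.52 d into the current lunation.
Phase angle: θ = 360°·(21.52 d)/(29.53 d) = 262.4°.
cos 262.4° = (-0.133), so f = (1 − (-0.133))/2 = 0.567, so 57%.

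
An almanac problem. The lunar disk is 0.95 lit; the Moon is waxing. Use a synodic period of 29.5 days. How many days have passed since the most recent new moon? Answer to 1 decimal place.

Invert f = (1 − cos θ)/2 to get cos θ = 1 − 2(0.95) = -0.900, hence θ₀ = arccos -0.900 = 154.2°.
Waxing ⇒ before full, so θ = 154.2°.
At 360°/29.5 d per day, 154.2° corresponds to 12.63 days.

12.6 days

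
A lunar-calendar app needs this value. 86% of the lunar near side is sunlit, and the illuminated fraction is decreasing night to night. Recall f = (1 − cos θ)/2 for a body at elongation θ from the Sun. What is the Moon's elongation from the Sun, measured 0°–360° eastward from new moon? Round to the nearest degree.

Invert f = (1 − cos θ)/2 to get cos θ = 1 − 2(0.86) = -0.720, hence θ₀ = arccos -0.720 = 136.1°.
A waning Moon lies in 180°–360°, so θ = 360° − 136.1° = 223.9°.

224°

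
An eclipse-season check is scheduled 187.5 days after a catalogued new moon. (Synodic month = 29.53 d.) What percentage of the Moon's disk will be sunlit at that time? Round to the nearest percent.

79%

187.5/29.53 = 6.349 lunations, so 6 complete cycles and 10.32 d into the next.
Elongation θ = 360° × 10.32/29.53 ≈ 125.8°.
cos 125.8° = (-0.585), so f = (1 − (-0.585))/2 = 0.793, so 79%.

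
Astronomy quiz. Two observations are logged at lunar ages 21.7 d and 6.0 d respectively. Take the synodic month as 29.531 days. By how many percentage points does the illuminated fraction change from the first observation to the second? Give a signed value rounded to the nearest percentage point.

-19 percentage points

θ₁ = 360° × 21.7/29.531 = 264.5°, f₁ = (1 − cos θ₁)/2 = 0.548.
θ₂ = 360° × 6.0/29.531 = 73.1°, f₂ = (1 − cos θ₂)/2 = 0.355.
Change = f₂ − f₁ = -0.193 → -19 percentage points.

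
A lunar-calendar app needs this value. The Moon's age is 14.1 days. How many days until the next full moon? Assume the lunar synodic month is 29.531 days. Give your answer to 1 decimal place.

0.7 days

Full moon occurs at elongation 180°, i.e. at age 29.531 × 180/360 = 14.765 d.
That is 14.765 − 14.1 = 0.665 days ahead.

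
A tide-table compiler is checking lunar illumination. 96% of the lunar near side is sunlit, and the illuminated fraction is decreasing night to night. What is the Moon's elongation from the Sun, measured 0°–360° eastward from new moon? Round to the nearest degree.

From f = (1 − cos θ)/2: cos θ = 1 − 2×0.96 = -0.920; arccos → 156.9°.
A waning Moon lies in 180°–360°, so θ = 360° − 156.9° = 203.1°.

203°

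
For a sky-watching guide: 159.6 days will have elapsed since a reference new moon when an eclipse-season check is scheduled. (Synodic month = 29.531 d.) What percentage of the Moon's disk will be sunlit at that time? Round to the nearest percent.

91%

159.6 d spans 5 complete synodic months (5 × 29.531 = 147.66 d) plus 11.94 d.
The Moon has covered 11.94/29.531 of its cycle, so θ ≈ 360° × 11.94/29.531 = 145.6°.
cos 145.6° = (-0.825), so f = (1 − (-0.825))/2 = 0.913, so 91%.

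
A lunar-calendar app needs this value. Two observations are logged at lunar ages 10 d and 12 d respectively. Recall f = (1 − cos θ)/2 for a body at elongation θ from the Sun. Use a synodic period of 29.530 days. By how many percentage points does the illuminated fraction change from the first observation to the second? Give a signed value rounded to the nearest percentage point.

+15 pp

θ₁ = 360° × 10/29.530 = 121.9°, f₁ = (1 − cos θ₁)/2 = 0.764.
θ₂ = 360° × 12/29.530 = 146.3°, f₂ = (1 − cos θ₂)/2 = 0.916.
Change = f₂ − f₁ = +0.152 → +15 percentage points.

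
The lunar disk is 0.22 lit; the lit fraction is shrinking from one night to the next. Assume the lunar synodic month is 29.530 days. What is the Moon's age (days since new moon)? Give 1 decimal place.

24.9 days

Invert f = (1 − cos θ)/2 to get cos θ = 1 − 2(0.22) = 0.560, hence θ₀ = arccos 0.560 = 55.9°.
Waning ⇒ past full, so θ = 360° − 55.9° = 304.1°.
At 360°/29.530 d per day, 304.1° corresponds to 24.94 days.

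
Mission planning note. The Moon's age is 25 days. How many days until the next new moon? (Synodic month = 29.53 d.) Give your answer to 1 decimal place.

4.5 days

The next new moon completes the synodic month: 29.53 − 25 = 4.530 days.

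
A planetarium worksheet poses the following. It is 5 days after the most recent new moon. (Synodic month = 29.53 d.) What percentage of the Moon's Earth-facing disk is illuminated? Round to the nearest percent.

26%

Elongation θ = 360° × 5/29.53 ≈ 61.0°.
With cos θ = 0.485, the lit fraction is (1 − 0.485)/2 ≈ 0.257, so 26%.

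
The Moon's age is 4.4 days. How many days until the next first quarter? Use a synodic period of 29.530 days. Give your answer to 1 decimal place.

First quarter occurs at elongation 90°, i.e. at age 29.530 × 90/360 = 7.383 d.
That is 7.383 − 4.4 = 2.983 days ahead.

3.0 days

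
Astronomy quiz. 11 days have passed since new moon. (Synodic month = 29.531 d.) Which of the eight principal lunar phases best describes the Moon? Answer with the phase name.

waxing gibbous

At 11/29.531 of the cycle, θ ≈ 134° — the waxing gibbous range.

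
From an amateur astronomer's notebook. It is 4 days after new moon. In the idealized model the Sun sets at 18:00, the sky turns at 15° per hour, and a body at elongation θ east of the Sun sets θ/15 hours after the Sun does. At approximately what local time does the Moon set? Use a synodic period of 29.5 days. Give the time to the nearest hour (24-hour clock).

Elongation θ = 360° × 4/29.5 ≈ 48.8°.
The Moon trails the Sun by θ/15 = 48.8/15 ≈ 3.25 hours.
18:00 + 3.25 h ≈ 21:15 → 21:00 to the nearest hour.

21:00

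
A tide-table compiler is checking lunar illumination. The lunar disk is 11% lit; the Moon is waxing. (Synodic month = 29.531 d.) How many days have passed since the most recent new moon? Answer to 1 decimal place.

3.2 days

cos θ = 1 − 2f = 0.780, giving a principal value of 38.7°.
The Moon is waxing (0°–180°), so θ = 38.7° directly.
That fraction of the synodic month is 38.7/360 × 29.531 d ≈ 3.18 d.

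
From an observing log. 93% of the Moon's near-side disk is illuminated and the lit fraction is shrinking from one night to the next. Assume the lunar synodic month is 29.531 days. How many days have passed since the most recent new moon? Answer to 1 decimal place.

17.3 days

From f = (1 − cos θ)/2: cos θ = 1 − 2×0.93 = -0.860; arccos → 149.3°.
A waning Moon lies in 180°–360°, so θ = 360° − 149.3° = 210.7°.
At 360°/29.531 d per day, 210.7° corresponds to 17.28 days.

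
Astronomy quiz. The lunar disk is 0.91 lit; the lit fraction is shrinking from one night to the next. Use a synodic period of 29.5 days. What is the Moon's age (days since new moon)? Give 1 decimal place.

Invert f = (1 − cos θ)/2 to get cos θ = 1 − 2(0.91) = -0.820, hence θ₀ = arccos -0.820 = 145.1°.
A waning Moon lies in 180°–360°, so θ = 360° − 145.1° = 214.9°.
At 360°/29.5 d per day, 214.9° corresponds to 17.61 days.

17.6 days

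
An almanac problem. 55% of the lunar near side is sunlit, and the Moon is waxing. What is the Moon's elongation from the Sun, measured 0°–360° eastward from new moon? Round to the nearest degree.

96°

From f = (1 − cos θ)/2: cos θ = 1 − 2×0.55 = -0.100; arccos → 95.7°.
Before full moon the principal value applies: θ = 95.7°.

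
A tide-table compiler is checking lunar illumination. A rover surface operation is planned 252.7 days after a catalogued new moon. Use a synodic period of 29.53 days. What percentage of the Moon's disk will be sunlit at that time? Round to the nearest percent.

97%

252.7/29.53 = 8.557 lunations, so 8 complete cycles and 16.46 d into the next.
Phase angle: θ = 360°·(16.46 d)/(29.53 d) = 200.7°.
cos 200.7° = (-0.936), so f = (1 − (-0.936))/2 = 0.968, so 97%.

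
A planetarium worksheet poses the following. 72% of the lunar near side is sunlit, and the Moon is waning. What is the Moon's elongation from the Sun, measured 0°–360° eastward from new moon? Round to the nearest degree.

Invert f = (1 − cos θ)/2 to get cos θ = 1 − 2(0.72) = -0.440, hence θ₀ = arccos -0.440 = 116.1°.
Waning ⇒ past full, so θ = 360° − 116.1° = 243.9°.

244°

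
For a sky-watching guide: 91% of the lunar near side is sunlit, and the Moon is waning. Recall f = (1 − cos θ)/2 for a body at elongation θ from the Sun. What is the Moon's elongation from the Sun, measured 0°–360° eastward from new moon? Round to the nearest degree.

215°

From f = (1 − cos θ)/2: cos θ = 1 − 2×0.91 = -0.820; arccos → 145.1°.
Since the Moon is past full (waning), take the reflex angle: θ = 360° − 145.1° = 214.9°.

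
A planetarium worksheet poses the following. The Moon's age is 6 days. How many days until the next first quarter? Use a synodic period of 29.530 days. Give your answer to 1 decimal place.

First quarter occurs at elongation 90°, i.e. at age 29.530 × 90/360 = 7.383 d.
So 1.383 days remain (7.383 − 6).

1.4 days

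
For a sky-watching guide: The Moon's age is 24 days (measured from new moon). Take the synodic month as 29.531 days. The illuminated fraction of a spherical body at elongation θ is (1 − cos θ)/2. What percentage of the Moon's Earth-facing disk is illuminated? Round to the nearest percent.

Elongation θ = 360° × 24/29.531 ≈ 292.6°.
Illuminated fraction = (1 − cos 292.6°)/2 = (1 − 0.384)/2 ≈ 0.308, so 31%.

31%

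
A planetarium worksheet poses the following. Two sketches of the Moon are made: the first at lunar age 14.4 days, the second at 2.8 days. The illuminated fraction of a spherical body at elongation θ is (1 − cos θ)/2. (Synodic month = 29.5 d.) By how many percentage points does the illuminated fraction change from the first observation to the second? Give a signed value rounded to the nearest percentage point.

First observation: θ = 360°·14.4/29.5 = 175.7°, so f = 0.999.
Second observation: θ = 34.2°, f = 0.086.
Δf = 0.086 − 0.999 = -0.912, i.e. -91 pp.

-91 percentage points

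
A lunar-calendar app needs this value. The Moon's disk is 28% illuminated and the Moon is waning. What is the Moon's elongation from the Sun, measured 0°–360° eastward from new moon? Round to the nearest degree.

296°

Invert f = (1 − cos θ)/2 to get cos θ = 1 − 2(0.28) = 0.440, hence θ₀ = arccos 0.440 = 63.9°.
Waning ⇒ past full, so θ = 360° − 63.9° = 296.1°.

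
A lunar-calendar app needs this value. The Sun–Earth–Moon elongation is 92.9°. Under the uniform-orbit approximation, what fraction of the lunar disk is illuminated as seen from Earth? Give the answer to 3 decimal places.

Half-versine of 92.9°: (1 − (-0.051))/2 = 0.525.

0.525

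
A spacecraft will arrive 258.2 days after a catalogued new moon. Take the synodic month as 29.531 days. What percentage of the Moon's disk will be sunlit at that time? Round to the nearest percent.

52%

Reduce mod P: 258.2 − 8×29.531 = 21.95 d into the current lunation.
Elongation θ = 360° × 21.95/29.531 ≈ 267.6°.
With cos θ = (-0.042), the lit fraction is (1 − (-0.042))/2 ≈ 0.521, so 52%.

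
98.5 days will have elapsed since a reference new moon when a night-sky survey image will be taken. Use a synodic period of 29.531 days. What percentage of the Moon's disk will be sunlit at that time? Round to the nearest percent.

Reduce mod P: 98.5 − 3×29.531 = 9.91 d into the current lunation.
Elongation θ = 360° × 9.91/29.531 ≈ 120.8°.
With cos θ = (-0.512), the lit fraction is (1 − (-0.512))/2 ≈ 0.756, so 76%.

76%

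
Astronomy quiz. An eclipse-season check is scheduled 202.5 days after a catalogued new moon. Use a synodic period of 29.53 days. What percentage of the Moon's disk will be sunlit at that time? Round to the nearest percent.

Reduce mod P: 202.5 − 6×29.53 = 25.32 d into the current lunation.
Phase angle: θ = 360°·(25.32 d)/(29.53 d) = 308.7°.
cos 308.7° = 0.625, so f = (1 − 0.625)/2 = 0.188, so 19%.

19%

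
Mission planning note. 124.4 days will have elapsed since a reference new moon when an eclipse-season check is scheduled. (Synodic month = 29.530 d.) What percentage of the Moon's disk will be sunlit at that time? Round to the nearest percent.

38%

124.4 d spans 4 complete synodic months (4 × 29.530 = 118.12 d) plus 6.28 d.
Phase angle: θ = 360°·(6.28 d)/(29.530 d) = 76.6°.
Illuminated fraction = (1 − cos 76.6°)/2 = (1 − 0.232)/2 ≈ 0.384, so 38%.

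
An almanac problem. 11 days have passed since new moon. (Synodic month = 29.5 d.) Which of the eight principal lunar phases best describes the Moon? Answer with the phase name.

waxing gibbous

θ ≈ 360° × 11/29.5 = 134°, which falls in the waxing gibbous sector.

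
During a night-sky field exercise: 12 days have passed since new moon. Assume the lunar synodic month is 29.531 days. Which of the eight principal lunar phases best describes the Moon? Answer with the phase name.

At 12/29.531 of the cycle, θ ≈ 146° — the waxing gibbous range.

waxing gibbous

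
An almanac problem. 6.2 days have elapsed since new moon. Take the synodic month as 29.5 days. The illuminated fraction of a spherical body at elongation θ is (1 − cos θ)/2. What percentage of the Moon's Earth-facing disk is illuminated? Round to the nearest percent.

38%

Phase angle: θ = 360°·(6.2 d)/(29.5 d) = 75.7°.
With cos θ = 0.248, the lit fraction is (1 − 0.248)/2 ≈ 0.376, so 38%.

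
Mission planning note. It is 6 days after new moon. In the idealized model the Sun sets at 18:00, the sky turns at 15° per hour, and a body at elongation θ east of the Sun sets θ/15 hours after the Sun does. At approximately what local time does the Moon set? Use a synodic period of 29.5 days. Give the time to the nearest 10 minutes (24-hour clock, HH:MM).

22:50

The Moon has covered 6/29.5 of its cycle, so θ ≈ 360° × 6/29.5 = 73.2°.
The Moon trails the Sun by θ/15 = 73.2/15 ≈ 4.88 hours.
18:00 + 4.881 h ≈ 22:53 → 22:50 to the nearest ten minutes.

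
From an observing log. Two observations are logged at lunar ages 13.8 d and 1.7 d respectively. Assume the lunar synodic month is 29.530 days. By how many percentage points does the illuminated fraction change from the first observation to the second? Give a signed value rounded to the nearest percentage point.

First observation: θ = 360°·13.8/29.530 = 168.2°, so f = 0.989.
Second observation: θ = 20.7°, f = 0.032.
Δf = 0.032 − 0.989 = -0.957, i.e. -96 pp.

-96 pp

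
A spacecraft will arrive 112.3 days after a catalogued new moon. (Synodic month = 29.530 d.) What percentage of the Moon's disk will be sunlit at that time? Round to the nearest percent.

112.3/29.530 = 3.803 lunations, so 3 complete cycles and 23.71 d into the next.
Phase angle: θ = 360°·(23.71 d)/(29.530 d) = 289.0°.
With cos θ = 0.326, the lit fraction is (1 − 0.326)/2 ≈ 0.337, so 34%.

34%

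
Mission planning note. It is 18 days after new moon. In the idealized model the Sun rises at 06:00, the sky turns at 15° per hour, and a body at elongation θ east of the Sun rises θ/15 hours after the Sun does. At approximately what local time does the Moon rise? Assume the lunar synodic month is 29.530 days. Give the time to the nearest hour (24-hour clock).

21:00

Elongation θ = 360° × 18/29.530 ≈ 219.4°.
At 15° of sky rotation per hour, 219.4° corresponds to a 14.63 h lag.
06:00 + 14.63 h ≈ 20:38 → 21:00 to the nearest hour.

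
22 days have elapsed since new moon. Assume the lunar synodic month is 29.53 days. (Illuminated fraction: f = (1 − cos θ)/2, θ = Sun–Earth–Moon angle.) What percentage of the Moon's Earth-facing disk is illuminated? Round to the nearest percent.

Phase angle: θ = 360°·(22 d)/(29.53 d) = 268.2°.
cos 268.2° = (-0.031), so f = (1 − (-0.031))/2 = 0.516, so 52%.

52%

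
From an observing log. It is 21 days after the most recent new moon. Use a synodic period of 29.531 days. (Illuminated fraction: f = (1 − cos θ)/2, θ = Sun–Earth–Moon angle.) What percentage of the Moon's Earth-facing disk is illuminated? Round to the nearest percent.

62%

Elongation θ = 360° × 21/29.531 ≈ 256.0°.
cos 256.0° = (-0.242), so f = (1 − (-0.242))/2 = 0.621, so 62%.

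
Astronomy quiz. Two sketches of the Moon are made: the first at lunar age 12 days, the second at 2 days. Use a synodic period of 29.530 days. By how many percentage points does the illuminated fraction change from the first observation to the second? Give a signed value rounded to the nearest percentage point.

θ₁ = 360° × 12/29.530 = 146.3°, f₁ = (1 − cos θ₁)/2 = 0.916.
θ₂ = 360° × 2/29.530 = 24.4°, f₂ = (1 − cos θ₂)/2 = 0.045.
Change = f₂ − f₁ = -0.871 → -87 percentage points.

-87 percentage points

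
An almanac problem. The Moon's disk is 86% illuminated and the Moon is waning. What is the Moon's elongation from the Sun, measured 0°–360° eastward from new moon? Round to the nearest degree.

224°

Invert f = (1 − cos θ)/2 to get cos θ = 1 − 2(0.86) = -0.720, hence θ₀ = arccos -0.720 = 136.1°.
Since the Moon is past full (waning), take the reflex angle: θ = 360° − 136.1° = 223.9°.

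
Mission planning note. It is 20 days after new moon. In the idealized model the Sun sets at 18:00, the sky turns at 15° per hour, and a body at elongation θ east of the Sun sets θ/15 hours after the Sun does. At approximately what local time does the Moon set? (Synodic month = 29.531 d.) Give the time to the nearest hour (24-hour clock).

The Moon has covered 20/29.531 of its cycle, so θ ≈ 360° × 20/29.531 = 243.8°.
The Moon trails the Sun by θ/15 = 243.8/15 ≈ 16.25 hours.
18:00 + 16.25 h ≈ 10:15 → 10:00 to the nearest hour.

10:00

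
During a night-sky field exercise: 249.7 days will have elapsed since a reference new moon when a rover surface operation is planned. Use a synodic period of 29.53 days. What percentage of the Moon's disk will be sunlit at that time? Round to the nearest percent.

249.7 d spans 8 complete synodic months (8 × 29.53 = 236.24 d) plus 13.46 d.
Phase angle: θ = 360°·(13.46 d)/(29.53 d) = 164.1°.
Illuminated fraction = (1 − cos 164.1°)/2 = (1 − (-0.962))/2 ≈ 0.981, so 98%.

98%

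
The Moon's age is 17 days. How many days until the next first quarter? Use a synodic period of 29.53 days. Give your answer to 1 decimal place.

First quarter occurs at elongation 90°, i.e. at age 29.53 × 90/360 = 7.383 d.
This lunation's first quarter (7.383 d) has passed, so add one period: 36.913 − 17 = 19.913 days.

19.9 days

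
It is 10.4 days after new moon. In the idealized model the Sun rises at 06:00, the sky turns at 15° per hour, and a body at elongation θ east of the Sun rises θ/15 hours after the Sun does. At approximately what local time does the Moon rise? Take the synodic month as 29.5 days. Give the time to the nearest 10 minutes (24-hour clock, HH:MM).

Elongation θ = 360° × 10.4/29.5 ≈ 126.9°.
The Moon trails the Sun by θ/15 = 126.9/15 ≈ 8.46 hours.
06:00 + 8.461 h ≈ 14:28 → 14:30 to the nearest ten minutes.

14:30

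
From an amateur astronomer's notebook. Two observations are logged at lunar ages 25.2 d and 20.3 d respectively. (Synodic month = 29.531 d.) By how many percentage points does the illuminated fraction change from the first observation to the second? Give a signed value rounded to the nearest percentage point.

First observation: θ = 360°·25.2/29.531 = 307.2°, so f = 0.198.
Second observation: θ = 247.5°, f = 0.692.
Δf = 0.692 − 0.198 = +0.494, i.e. +49 pp.

+49 percentage points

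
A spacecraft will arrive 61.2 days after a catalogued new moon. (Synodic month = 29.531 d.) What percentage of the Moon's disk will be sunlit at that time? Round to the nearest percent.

5%

61.2 d spans 2 complete synodic months (2 × 29.531 = 59.06 d) plus 2.14 d.
Elongation θ = 360° × 2.14/29.531 ≈ 26.1°.
With cos θ = 0.898, the lit fraction is (1 − 0.898)/2 ≈ 0.051, so 5%.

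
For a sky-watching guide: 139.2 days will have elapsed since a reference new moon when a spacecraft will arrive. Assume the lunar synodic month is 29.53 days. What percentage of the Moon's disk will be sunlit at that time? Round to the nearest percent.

61%

139.2/29.53 = 4.714 lunations, so 4 complete cycles and 21.08 d into the next.
Elongation θ = 360° × 21.08/29.53 ≈ 257.0°.
With cos θ = (-0.225), the lit fraction is (1 − (-0.225))/2 ≈ 0.613, so 61%.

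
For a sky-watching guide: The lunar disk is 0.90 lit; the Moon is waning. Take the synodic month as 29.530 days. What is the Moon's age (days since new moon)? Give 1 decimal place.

From f = (1 − cos θ)/2: cos θ = 1 − 2×0.90 = -0.800; arccos → 143.1°.
Since the Moon is past full (waning), take the reflex angle: θ = 360° − 143.1° = 216.9°.
At 360°/29.530 d per day, 216.9° corresponds to 17.79 days.

17.8 days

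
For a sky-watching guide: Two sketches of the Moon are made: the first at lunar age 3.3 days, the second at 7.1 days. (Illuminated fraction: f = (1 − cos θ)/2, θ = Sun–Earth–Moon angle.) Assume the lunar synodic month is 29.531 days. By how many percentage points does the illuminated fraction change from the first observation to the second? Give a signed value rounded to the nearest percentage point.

+35 percentage points

θ₁ = 360° × 3.3/29.531 = 40.2°, f₁ = (1 − cos θ₁)/2 = 0.118.
θ₂ = 360° × 7.1/29.531 = 86.6°, f₂ = (1 − cos θ₂)/2 = 0.470.
Change = f₂ − f₁ = +0.352 → +35 percentage points.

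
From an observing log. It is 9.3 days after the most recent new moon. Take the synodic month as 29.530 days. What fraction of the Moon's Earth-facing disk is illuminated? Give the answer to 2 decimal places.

0.70

Phase angle: θ = 360°·(9.3 d)/(29.530 d) = 113.4°.
With cos θ = (-0.397), the lit fraction is (1 − (-0.397))/2 ≈ 0.698.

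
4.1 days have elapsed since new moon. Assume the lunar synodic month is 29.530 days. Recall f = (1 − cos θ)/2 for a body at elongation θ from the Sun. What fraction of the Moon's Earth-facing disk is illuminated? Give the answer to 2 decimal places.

0.18

Phase angle: θ = 360°·(4.1 d)/(29.530 d) = 50.0°.
With cos θ = 0.643, the lit fraction is (1 − 0.643)/2 ≈ 0.178.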